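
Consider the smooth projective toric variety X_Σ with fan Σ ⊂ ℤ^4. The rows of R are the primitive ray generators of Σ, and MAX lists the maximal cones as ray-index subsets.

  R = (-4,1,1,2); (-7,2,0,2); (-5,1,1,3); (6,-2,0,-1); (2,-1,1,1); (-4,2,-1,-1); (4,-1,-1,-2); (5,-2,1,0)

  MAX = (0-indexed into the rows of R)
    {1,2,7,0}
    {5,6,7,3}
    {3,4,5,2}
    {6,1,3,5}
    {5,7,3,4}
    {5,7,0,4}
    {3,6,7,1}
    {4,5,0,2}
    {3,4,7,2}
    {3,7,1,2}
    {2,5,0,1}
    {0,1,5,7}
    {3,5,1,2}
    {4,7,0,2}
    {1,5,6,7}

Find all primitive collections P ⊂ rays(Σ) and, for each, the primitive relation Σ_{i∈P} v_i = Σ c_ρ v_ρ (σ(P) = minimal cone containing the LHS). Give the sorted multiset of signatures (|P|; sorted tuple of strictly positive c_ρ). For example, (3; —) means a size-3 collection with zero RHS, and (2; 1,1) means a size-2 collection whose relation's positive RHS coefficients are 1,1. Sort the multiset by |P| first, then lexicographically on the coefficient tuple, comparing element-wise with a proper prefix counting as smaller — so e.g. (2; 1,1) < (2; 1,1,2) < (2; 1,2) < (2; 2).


|primitive collections| = 7. Relations:

  {0,6}:  v_{0} + v_{6} = 0  ⇒ sig = (2; —)
  {0,3}:  v_{0} + v_{3} = v_{4}  ⇒ sig = (2; 1)
  {1,4}:  v_{1} + v_{4} = v_{2}  ⇒ sig = (2; 1)
  {4,6}:  v_{4} + v_{6} = v_{3}  ⇒ sig = (2; 1)
  {2,6}:  v_{2} + v_{6} = v_{1} + v_{3}  ⇒ sig = (2; 1,1)
  {2,5,7}:  v_{2} + v_{5} + v_{7} = v_{0}  ⇒ sig = (3; 1)
  {1,3,5,7}:  v_{1} + v_{3} + v_{5} + v_{7} = 0  ⇒ sig = (4; —)

Hence PRS(X_Σ) =
{ (2; —),  (2; 1) ×3,  (2; 1,1),  (3; 1),  (4; —) }


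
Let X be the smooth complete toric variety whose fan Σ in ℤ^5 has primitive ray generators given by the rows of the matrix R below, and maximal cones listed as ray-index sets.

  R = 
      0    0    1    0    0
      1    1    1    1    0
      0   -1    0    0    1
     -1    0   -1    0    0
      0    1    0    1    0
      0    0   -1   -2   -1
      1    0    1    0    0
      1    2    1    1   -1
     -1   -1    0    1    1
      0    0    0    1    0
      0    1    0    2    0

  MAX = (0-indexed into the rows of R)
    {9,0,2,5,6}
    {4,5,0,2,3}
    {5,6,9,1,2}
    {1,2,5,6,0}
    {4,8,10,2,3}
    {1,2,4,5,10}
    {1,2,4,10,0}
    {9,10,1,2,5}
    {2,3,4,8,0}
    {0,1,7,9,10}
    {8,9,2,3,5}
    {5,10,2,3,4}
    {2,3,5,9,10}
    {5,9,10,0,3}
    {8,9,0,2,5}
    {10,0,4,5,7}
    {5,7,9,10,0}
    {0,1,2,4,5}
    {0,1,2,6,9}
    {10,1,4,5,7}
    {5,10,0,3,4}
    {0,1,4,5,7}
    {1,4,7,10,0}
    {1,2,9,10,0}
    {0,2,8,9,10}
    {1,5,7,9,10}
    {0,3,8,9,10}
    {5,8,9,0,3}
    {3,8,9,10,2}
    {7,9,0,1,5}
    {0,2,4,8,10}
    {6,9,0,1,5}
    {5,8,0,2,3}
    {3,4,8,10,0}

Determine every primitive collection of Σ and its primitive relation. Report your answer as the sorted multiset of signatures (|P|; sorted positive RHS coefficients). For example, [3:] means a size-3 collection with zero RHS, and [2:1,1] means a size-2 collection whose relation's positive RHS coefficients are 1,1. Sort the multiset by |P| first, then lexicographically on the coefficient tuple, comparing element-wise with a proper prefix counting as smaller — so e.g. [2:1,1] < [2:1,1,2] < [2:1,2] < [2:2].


Primitive collections (18):

  P={3,6}:  v_{3} + v_{6} = 0 ; sig = [2:]
  P={1,3}:  v_{1} + v_{3} = v_{4} ; sig = [2:1]
  P={2,7}:  v_{2} + v_{7} = v_{1} ; sig = [2:1]
  P={4,6}:  v_{4} + v_{6} = v_{1} ; sig = [2:1]
  P={4,9}:  v_{4} + v_{9} = v_{10} ; sig = [2:1]
  P={6,10}:  v_{6} + v_{10} = v_{1} + v_{9} ; sig = [2:1,1]
  P={7,8}:  v_{7} + v_{8} = v_{0} + v_{10} ; sig = [2:1,1]
  P={1,8}:  v_{1} + v_{8} = v_{0} + v_{2} + v_{10} ; sig = [2:1,1,1]
  P={6,8}:  v_{6} + v_{8} = v_{0} + v_{2} + v_{9} ; sig = [2:1,1,1]
  P={3,7}:  v_{3} + v_{7} = v_{0} + v_{4} + v_{5} + v_{10} ; sig = [2:1,1,1,1]
  P={6,7}:  v_{6} + v_{7} = v_{0} + 2·v_{1} + v_{5} + v_{9} ; sig = [2:1,1,1,2]
  P={4,5,8}:  v_{4} + v_{5} + v_{8} = v_{3} ; sig = [3:1]
  P={5,8,10}:  v_{5} + v_{8} + v_{10} = v_{3} + v_{9} ; sig = [3:1,1]
  P={0,2,5,10}:  v_{0} + v_{2} + v_{5} + v_{10} = 0 ; sig = [4:]
  P={0,1,5,10}:  v_{0} + v_{1} + v_{5} + v_{10} = v_{7} ; sig = [4:1]
  P={0,2,3,9}:  v_{0} + v_{2} + v_{3} + v_{9} = v_{8} ; sig = [4:1]
  P={0,2,3,10}:  v_{0} + v_{2} + v_{3} + v_{10} = v_{4} + v_{8} ; sig = [4:1,1]
  P={0,1,2,5,9}:  v_{0} + v_{1} + v_{2} + v_{5} + v_{9} = v_{6} ; sig = [5:1]

Sorted signature multiset PRS(X):
    |P|=2: 11 collections, coeffs (), (1), (1), (1), (1), (1,1), (1,1), (1,1,1), (1,1,1), (1,1,1,1), (1,1,1,2)
    |P|=3: 2 collections, coeffs (1), (1,1)
    |P|=4: 4 collections, coeffs (), (1), (1), (1,1)
    |P|=5: 1 collection, coeffs (1)


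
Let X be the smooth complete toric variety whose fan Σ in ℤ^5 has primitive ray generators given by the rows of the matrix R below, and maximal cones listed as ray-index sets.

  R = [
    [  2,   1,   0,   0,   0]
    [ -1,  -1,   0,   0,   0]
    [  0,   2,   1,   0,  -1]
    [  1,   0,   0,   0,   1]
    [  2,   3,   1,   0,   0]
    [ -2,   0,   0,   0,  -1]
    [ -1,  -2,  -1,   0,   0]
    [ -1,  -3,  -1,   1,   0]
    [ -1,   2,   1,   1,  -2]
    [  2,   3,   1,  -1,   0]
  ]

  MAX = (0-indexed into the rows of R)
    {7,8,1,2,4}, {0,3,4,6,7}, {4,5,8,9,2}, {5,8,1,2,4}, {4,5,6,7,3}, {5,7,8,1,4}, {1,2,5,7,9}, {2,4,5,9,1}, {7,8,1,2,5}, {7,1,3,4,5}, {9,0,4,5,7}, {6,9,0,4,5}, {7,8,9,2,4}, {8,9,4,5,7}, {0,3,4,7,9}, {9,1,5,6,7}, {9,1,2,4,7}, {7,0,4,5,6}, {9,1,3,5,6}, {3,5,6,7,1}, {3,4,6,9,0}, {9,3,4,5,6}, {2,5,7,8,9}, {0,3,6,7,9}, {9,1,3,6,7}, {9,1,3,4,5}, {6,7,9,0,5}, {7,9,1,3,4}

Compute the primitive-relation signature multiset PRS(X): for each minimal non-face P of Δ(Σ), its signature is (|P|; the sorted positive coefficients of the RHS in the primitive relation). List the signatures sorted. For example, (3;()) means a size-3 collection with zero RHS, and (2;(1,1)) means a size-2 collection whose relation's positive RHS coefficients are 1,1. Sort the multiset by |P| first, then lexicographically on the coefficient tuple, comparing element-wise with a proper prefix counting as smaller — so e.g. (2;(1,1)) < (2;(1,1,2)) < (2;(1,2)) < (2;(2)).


Σ has 14 primitive collections:

  {0,1}:  v_{0} + v_{1} = v_{7} + v_{9}  →  sig = (2;(1,1))
  {2,3}:  v_{2} + v_{3} = v_{1} + v_{4}  →  sig = (2;(1,1))
  {2,6}:  v_{2} + v_{6} = v_{5} + v_{7} + v_{9}  →  sig = (2;(1,1,1))
  {3,8}:  v_{3} + v_{8} = v_{1} + 2·v_{4} + v_{5} + v_{7}  →  sig = (2;(1,1,1,2))
  {0,2}:  v_{0} + v_{2} = v_{4} + v_{5} + 2·v_{7} + 2·v_{9}  →  sig = (2;(1,1,2,2))
  {6,8}:  v_{6} + v_{8} = v_{4} + 2·v_{5} + 2·v_{7} + v_{9}  →  sig = (2;(1,1,2,2))
  {0,8}:  v_{0} + v_{8} = 2·v_{4} + 2·v_{5} + 3·v_{7} + 2·v_{9}  →  sig = (2;(2,2,2,3))
  {1,4,6}:  v_{1} + v_{4} + v_{6} = 0  →  sig = (3;())
  {0,3,5}:  v_{0} + v_{3} + v_{5} = v_{4} + v_{6}  →  sig = (3;(1,1))
  {1,8,9}:  v_{1} + v_{8} + v_{9} = 2·v_{2}  →  sig = (3;(2))
  {3,5,7,9}:  v_{3} + v_{5} + v_{7} + v_{9} = 0  →  sig = (4;())
  {2,4,5,7}:  v_{2} + v_{4} + v_{5} + v_{7} = v_{8}  →  sig = (4;(1))
  {4,6,7,9}:  v_{4} + v_{6} + v_{7} + v_{9} = v_{0}  →  sig = (4;(1))
  {1,4,5,7,9}:  v_{1} + v_{4} + v_{5} + v_{7} + v_{9} = v_{2}  →  sig = (5;(1))

so the primitive-relation signature multiset is
{ (2;(1,1)) ×2,  (2;(1,1,1)),  (2;(1,1,1,2)),  (2;(1,1,2,2)) ×2,  (2;(2,2,2,3)),  (3;()),  (3;(1,1)),  (3;(2)),  (4;()),  (4;(1)) ×2,  (5;(1)) }


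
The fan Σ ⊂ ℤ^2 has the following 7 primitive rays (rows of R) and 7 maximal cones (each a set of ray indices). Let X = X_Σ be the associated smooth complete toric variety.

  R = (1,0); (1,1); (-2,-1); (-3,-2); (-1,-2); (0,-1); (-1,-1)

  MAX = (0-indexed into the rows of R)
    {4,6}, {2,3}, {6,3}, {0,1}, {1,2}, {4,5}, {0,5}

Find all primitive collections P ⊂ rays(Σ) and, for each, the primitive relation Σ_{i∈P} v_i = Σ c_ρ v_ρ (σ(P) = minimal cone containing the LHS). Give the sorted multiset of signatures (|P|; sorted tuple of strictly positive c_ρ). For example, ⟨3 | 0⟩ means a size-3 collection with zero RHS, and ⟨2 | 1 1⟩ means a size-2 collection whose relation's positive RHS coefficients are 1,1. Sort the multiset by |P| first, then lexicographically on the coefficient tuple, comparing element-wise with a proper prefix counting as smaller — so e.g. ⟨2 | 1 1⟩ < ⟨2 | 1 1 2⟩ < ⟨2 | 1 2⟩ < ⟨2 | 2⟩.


Minimal non-faces — 14 found among 7 rays, 7 max cones:

  • {1,6}:  v_{1} + v_{6} = 0  so sig = ⟨2 | 0⟩
  • {0,2}:  v_{0} + v_{2} = v_{6}  so sig = ⟨2 | 1⟩
  • {0,6}:  v_{0} + v_{6} = v_{5}  so sig = ⟨2 | 1⟩
  • {1,3}:  v_{1} + v_{3} = v_{2}  so sig = ⟨2 | 1⟩
  • {1,4}:  v_{1} + v_{4} = v_{5}  so sig = ⟨2 | 1⟩
  • {1,5}:  v_{1} + v_{5} = v_{0}  so sig = ⟨2 | 1⟩
  • {2,6}:  v_{2} + v_{6} = v_{3}  so sig = ⟨2 | 1⟩
  • {5,6}:  v_{5} + v_{6} = v_{4}  so sig = ⟨2 | 1⟩
  • {0,3}:  v_{0} + v_{3} = 2·v_{6}  so sig = ⟨2 | 2⟩
  • {0,4}:  v_{0} + v_{4} = 2·v_{5}  so sig = ⟨2 | 2⟩
  • {2,5}:  v_{2} + v_{5} = 2·v_{6}  so sig = ⟨2 | 2⟩
  • {2,4}:  v_{2} + v_{4} = 3·v_{6}  so sig = ⟨2 | 3⟩
  • {3,5}:  v_{3} + v_{5} = 3·v_{6}  so sig = ⟨2 | 3⟩
  • {3,4}:  v_{3} + v_{4} = 4·v_{6}  so sig = ⟨2 | 4⟩

Hence PRS(X_Σ) =
{ ⟨2 | 0⟩,  ⟨2 | 1⟩ ×7,  ⟨2 | 2⟩ ×3,  ⟨2 | 3⟩ ×2,  ⟨2 | 4⟩ }


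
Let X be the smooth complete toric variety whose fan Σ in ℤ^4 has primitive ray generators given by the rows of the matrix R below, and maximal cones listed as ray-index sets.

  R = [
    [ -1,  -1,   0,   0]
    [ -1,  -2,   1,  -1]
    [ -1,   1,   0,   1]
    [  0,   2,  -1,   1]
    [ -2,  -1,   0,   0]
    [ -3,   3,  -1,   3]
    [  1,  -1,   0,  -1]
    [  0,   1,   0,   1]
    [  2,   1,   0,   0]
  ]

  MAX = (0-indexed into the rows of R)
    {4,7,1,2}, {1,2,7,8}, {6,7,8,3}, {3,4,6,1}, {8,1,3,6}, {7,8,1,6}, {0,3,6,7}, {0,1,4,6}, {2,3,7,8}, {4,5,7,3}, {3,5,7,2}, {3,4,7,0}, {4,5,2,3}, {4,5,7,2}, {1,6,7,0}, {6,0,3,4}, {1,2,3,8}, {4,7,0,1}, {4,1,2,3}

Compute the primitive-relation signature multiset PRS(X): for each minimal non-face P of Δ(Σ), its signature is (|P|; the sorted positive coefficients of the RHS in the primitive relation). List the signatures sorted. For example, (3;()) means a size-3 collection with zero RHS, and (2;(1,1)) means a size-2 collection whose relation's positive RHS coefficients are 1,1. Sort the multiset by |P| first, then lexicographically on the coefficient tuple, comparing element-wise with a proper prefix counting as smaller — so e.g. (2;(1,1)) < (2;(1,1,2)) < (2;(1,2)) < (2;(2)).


Minimal non-faces — 12 found among 9 rays, 19 max cones:

  P={2,6}:  v_{2} + v_{6} = 0  so sig = (2;())
  P={4,8}:  v_{4} + v_{8} = 0  so sig = (2;())
  P={0,2}:  v_{0} + v_{2} = v_{4} + v_{7}  so sig = (2;(1,1))
  P={0,8}:  v_{0} + v_{8} = v_{6} + v_{7}  so sig = (2;(1,1))
  P={5,6}:  v_{5} + v_{6} = v_{3} + v_{4} + v_{7}  so sig = (2;(1,1,1))
  P={5,8}:  v_{5} + v_{8} = v_{2} + v_{3} + v_{7}  so sig = (2;(1,1,1))
  P={1,5}:  v_{1} + v_{5} = 2·v_{2} + v_{4}  so sig = (2;(1,2))
  P={0,5}:  v_{0} + v_{5} = v_{3} + 2·v_{4} + 2·v_{7}  so sig = (2;(1,2,2))
  P={0,1,3}:  v_{0} + v_{1} + v_{3} = v_{4}  so sig = (3;(1))
  P={1,3,7}:  v_{1} + v_{3} + v_{7} = v_{2}  so sig = (3;(1))
  P={4,6,7}:  v_{4} + v_{6} + v_{7} = v_{0}  so sig = (3;(1))
  P={2,3,4,7}:  v_{2} + v_{3} + v_{4} + v_{7} = v_{5}  so sig = (4;(1))

Sorted signature multiset PRS(X):
    (2;())
    (2;())
    (2;(1,1))
    (2;(1,1))
    (2;(1,1,1))
    (2;(1,1,1))
    (2;(1,2))
    (2;(1,2,2))
    (3;(1))
    (3;(1))
    (3;(1))
    (4;(1))


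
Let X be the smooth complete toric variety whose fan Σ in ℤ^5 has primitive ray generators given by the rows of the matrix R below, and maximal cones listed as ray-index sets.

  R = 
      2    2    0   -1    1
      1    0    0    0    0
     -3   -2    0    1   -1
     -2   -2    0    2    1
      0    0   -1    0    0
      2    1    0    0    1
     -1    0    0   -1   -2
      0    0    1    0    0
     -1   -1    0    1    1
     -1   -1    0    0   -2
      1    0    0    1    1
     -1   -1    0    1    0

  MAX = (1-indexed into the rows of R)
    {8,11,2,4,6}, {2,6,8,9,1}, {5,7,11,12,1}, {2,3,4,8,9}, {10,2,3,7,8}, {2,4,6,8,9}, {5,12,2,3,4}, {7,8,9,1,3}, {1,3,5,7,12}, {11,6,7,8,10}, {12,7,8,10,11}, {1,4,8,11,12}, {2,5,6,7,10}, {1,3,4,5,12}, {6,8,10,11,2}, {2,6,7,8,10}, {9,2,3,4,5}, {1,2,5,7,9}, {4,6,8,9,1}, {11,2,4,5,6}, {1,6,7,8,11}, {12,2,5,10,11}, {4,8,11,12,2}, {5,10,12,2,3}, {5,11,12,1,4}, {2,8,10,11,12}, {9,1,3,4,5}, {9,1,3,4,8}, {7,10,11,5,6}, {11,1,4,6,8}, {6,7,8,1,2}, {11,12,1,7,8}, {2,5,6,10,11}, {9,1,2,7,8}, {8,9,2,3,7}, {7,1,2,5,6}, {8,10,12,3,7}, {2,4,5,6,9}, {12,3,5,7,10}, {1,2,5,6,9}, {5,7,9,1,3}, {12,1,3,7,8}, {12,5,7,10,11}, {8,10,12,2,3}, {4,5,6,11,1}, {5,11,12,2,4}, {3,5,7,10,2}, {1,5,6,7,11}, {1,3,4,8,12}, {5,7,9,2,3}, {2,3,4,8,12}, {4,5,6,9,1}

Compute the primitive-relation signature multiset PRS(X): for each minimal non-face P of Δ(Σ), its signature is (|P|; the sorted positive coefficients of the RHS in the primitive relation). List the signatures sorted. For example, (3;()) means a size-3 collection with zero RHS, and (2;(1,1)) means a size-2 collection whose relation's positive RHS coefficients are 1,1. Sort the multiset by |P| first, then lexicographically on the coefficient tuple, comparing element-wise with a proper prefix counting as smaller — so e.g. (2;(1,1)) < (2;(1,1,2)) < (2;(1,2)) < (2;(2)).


Minimal non-faces — 17 found among 12 rays, 52 max cones:

  P = {5,8}:  v_{5} + v_{8} = 0  ⟹  sig = (2;())
  P = {3,6}:  v_{3} + v_{6} = v_{12}  ⟹  sig = (2;(1))
  P = {4,7}:  v_{4} + v_{7} = v_{3}  ⟹  sig = (2;(1))
  P = {6,12}:  v_{6} + v_{12} = v_{11}  ⟹  sig = (2;(1))
  P = {9,12}:  v_{9} + v_{12} = v_{4}  ⟹  sig = (2;(1))
  P = {1,10}:  v_{1} + v_{10} = v_{6} + v_{7}  ⟹  sig = (2;(1,1))
  P = {9,10}:  v_{9} + v_{10} = v_{2} + v_{3}  ⟹  sig = (2;(1,1))
  P = {9,11}:  v_{9} + v_{11} = v_{4} + v_{6}  ⟹  sig = (2;(1,1))
  P = {4,10}:  v_{4} + v_{10} = v_{2} + v_{3} + v_{12}  ⟹  sig = (2;(1,1,1))
  P = {3,11}:  v_{3} + v_{11} = 2·v_{12}  ⟹  sig = (2;(2))
  P = {1,2,3}:  v_{1} + v_{2} + v_{3} = 0  ⟹  sig = (3;())
  P = {6,7,9}:  v_{6} + v_{7} + v_{9} = 0  ⟹  sig = (3;())
  P = {1,2,12}:  v_{1} + v_{2} + v_{12} = v_{6}  ⟹  sig = (3;(1))
  P = {2,7,12}:  v_{2} + v_{7} + v_{12} = v_{10}  ⟹  sig = (3;(1))
  P = {1,2,4}:  v_{1} + v_{2} + v_{4} = v_{6} + v_{9}  ⟹  sig = (3;(1,1))
  P = {2,7,11}:  v_{2} + v_{7} + v_{11} = v_{6} + v_{10}  ⟹  sig = (3;(1,1))
  P = {1,2,11}:  v_{1} + v_{2} + v_{11} = 2·v_{6}  ⟹  sig = (3;(2))

Hence PRS(X_Σ) =
[(2;()), (2;(1)), (2;(1)), (2;(1)), (2;(1)), (2;(1,1)), (2;(1,1)), (2;(1,1)), (2;(1,1,1)), (2;(2)), (3;()), (3;()), (3;(1)), (3;(1)), (3;(1,1)), (3;(1,1)), (3;(2))]


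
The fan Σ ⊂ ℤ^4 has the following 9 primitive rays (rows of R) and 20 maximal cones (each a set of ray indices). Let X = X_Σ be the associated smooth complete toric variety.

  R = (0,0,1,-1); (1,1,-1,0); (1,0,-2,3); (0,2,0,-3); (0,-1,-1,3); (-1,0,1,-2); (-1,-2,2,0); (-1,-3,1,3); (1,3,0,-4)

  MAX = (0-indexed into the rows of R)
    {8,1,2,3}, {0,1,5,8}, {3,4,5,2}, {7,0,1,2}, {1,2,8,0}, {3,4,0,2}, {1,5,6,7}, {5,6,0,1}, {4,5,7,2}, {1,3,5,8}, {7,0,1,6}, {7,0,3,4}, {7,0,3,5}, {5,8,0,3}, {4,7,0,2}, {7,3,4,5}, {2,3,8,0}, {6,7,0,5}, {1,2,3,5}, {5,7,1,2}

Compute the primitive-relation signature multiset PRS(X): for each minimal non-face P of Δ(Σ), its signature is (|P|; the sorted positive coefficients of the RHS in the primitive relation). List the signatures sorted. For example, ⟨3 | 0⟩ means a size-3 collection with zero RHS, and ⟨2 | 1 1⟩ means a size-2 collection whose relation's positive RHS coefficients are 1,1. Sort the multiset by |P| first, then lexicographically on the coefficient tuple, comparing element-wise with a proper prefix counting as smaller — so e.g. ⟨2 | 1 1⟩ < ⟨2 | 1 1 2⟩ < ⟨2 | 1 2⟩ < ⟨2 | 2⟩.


Σ has 14 primitive collections:

  • {1,4}:  v_{1} + v_{4} = v_{2}  →  sig = ⟨2 | 1⟩
  • {4,6}:  v_{4} + v_{6} = v_{7}  →  sig = ⟨2 | 1⟩
  • {7,8}:  v_{7} + v_{8} = v_{0}  →  sig = ⟨2 | 1⟩
  • {2,6}:  v_{2} + v_{6} = v_{1} + v_{7}  →  sig = ⟨2 | 1 1⟩
  • {3,6}:  v_{3} + v_{6} = v_{0} + v_{5}  →  sig = ⟨2 | 1 1⟩
  • {4,8}:  v_{4} + v_{8} = v_{0} + v_{2} + v_{3}  →  sig = ⟨2 | 1 1 1⟩
  • {6,8}:  v_{6} + v_{8} = 2·v_{0} + v_{1} + v_{5}  →  sig = ⟨2 | 1 1 2⟩
  • {0,2,5}:  v_{0} + v_{2} + v_{5} = 0  →  sig = ⟨3 | 0⟩
  • {1,3,7}:  v_{1} + v_{3} + v_{7} = 0  →  sig = ⟨3 | 0⟩
  • {0,1,3}:  v_{0} + v_{1} + v_{3} = v_{8}  →  sig = ⟨3 | 1⟩
  • {2,3,7}:  v_{2} + v_{3} + v_{7} = v_{4}  →  sig = ⟨3 | 1⟩
  • {0,4,5}:  v_{0} + v_{4} + v_{5} = v_{3} + v_{7}  →  sig = ⟨3 | 1 1⟩
  • {2,5,8}:  v_{2} + v_{5} + v_{8} = v_{1} + v_{3}  →  sig = ⟨3 | 1 1⟩
  • {0,1,5,7}:  v_{0} + v_{1} + v_{5} + v_{7} = v_{6}  →  sig = ⟨4 | 1⟩

Hence PRS(X_Σ) =
{ ⟨2 | 1⟩ ×3,  ⟨2 | 1 1⟩ ×2,  ⟨2 | 1 1 1⟩,  ⟨2 | 1 1 2⟩,  ⟨3 | 0⟩ ×2,  ⟨3 | 1⟩ ×2,  ⟨3 | 1 1⟩ ×2,  ⟨4 | 1⟩ }


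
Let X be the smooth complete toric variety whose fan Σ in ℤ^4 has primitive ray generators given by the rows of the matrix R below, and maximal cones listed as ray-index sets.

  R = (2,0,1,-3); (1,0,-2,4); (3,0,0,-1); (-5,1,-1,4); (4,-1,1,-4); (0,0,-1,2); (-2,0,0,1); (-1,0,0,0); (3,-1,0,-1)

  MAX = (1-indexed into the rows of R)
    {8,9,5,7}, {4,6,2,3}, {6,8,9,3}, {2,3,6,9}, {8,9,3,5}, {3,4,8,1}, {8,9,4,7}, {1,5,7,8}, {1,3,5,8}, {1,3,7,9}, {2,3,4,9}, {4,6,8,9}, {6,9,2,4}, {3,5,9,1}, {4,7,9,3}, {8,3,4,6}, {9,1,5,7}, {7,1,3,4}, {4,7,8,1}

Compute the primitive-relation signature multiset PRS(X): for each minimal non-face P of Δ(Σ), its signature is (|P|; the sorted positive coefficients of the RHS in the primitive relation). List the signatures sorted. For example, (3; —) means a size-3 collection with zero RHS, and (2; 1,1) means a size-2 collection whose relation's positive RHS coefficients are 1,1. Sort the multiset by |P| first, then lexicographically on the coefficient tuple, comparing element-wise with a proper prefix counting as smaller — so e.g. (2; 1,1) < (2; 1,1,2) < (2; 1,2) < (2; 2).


Primitive collections (14):

  {4,5}:  v_{4} + v_{5} = v_{8} ; sig = (2; 1)
  {1,2}:  v_{1} + v_{2} = v_{3} + v_{6} ; sig = (2; 1,1)
  {1,6}:  v_{1} + v_{6} = v_{3} + v_{8} ; sig = (2; 1,1)
  {6,7}:  v_{6} + v_{7} = v_{4} + v_{9} ; sig = (2; 1,1)
  {2,5}:  v_{2} + v_{5} = v_{3} + v_{6} + v_{8} + v_{9} ; sig = (2; 1,1,1,1)
  {5,6}:  v_{5} + v_{6} = v_{3} + 2·v_{8} + v_{9} ; sig = (2; 1,1,2)
  {2,7}:  v_{2} + v_{7} = v_{3} + 2·v_{4} + 2·v_{9} ; sig = (2; 1,2,2)
  {2,8}:  v_{2} + v_{8} = 2·v_{6} ; sig = (2; 2)
  {1,4,9}:  v_{1} + v_{4} + v_{9} = 0 ; sig = (3; —)
  {3,7,8}:  v_{3} + v_{7} + v_{8} = 0 ; sig = (3; —)
  {1,8,9}:  v_{1} + v_{8} + v_{9} = v_{5} ; sig = (3; 1)
  {3,5,7}:  v_{3} + v_{5} + v_{7} = v_{1} + v_{9} ; sig = (3; 1,1)
  {3,4,6,9}:  v_{3} + v_{4} + v_{6} + v_{9} = v_{2} ; sig = (4; 1)
  {3,4,8,9}:  v_{3} + v_{4} + v_{8} + v_{9} = v_{6} ; sig = (4; 1)

Signatures (|P|; sorted positive RHS coefficients), sorted:
{ (2; 1),  (2; 1,1) ×3,  (2; 1,1,1,1),  (2; 1,1,2),  (2; 1,2,2),  (2; 2),  (3; —) ×2,  (3; 1),  (3; 1,1),  (4; 1) ×2 }


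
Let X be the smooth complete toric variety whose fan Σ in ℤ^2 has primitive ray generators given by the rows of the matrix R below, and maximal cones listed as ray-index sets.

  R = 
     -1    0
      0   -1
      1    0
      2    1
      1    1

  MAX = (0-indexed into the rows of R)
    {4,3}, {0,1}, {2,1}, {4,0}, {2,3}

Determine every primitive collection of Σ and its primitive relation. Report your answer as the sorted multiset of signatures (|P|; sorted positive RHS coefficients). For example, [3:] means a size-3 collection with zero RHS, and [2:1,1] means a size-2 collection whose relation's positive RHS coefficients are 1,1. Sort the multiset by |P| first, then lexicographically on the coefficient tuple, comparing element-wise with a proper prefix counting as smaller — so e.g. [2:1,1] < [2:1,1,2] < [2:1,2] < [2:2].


5 minimal non-faces of Δ(Σ) (on 5 rays):

  P = {0,2}:  v_{0} + v_{2} = 0 — sig = [2:]
  P = {0,3}:  v_{0} + v_{3} = v_{4} — sig = [2:1]
  P = {1,4}:  v_{1} + v_{4} = v_{2} — sig = [2:1]
  P = {2,4}:  v_{2} + v_{4} = v_{3} — sig = [2:1]
  P = {1,3}:  v_{1} + v_{3} = 2·v_{2} — sig = [2:2]

so the primitive-relation signature multiset is
{ [2:],  [2:1] ×3,  [2:2] }


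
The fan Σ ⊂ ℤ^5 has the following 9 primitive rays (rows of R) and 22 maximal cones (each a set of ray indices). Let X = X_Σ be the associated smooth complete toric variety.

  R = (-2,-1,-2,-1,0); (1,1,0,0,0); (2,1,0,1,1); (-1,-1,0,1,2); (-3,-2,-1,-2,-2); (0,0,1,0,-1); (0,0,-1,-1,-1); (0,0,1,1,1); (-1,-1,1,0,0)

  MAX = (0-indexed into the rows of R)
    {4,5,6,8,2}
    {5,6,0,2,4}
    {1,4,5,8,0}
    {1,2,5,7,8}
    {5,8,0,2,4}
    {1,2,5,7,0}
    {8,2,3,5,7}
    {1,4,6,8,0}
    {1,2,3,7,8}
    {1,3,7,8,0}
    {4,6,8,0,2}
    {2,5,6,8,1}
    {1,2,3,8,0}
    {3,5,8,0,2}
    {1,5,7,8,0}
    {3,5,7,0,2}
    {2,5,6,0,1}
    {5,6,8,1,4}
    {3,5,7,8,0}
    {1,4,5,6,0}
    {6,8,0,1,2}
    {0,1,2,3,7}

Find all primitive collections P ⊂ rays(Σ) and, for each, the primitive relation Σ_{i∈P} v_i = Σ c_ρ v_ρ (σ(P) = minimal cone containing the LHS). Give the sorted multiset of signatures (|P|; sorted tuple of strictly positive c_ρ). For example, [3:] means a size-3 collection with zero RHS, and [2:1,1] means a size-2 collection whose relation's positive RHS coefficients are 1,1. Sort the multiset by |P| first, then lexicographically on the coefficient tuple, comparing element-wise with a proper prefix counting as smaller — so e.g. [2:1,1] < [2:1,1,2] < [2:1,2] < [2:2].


Primitive collections (9):

  • {6,7}:  v_{6} + v_{7} = 0  ⇒ sig = [2:]
  • {3,6}:  v_{3} + v_{6} = v_{0} + v_{2} + v_{8}  ⇒ sig = [2:1,1,1]
  • {4,7}:  v_{4} + v_{7} = v_{0} + v_{5} + v_{8}  ⇒ sig = [2:1,1,1]
  • {3,4}:  v_{3} + v_{4} = 2·v_{0} + v_{2} + v_{5} + 2·v_{8}  ⇒ sig = [2:1,1,2,2]
  • {1,2,4}:  v_{1} + v_{2} + v_{4} = v_{6}  ⇒ sig = [3:1]
  • {1,3,5}:  v_{1} + v_{3} + v_{5} = v_{7}  ⇒ sig = [3:1]
  • {0,2,7,8}:  v_{0} + v_{2} + v_{7} + v_{8} = v_{3}  ⇒ sig = [4:1]
  • {0,5,6,8}:  v_{0} + v_{5} + v_{6} + v_{8} = v_{4}  ⇒ sig = [4:1]
  • {0,1,2,5,8}:  v_{0} + v_{1} + v_{2} + v_{5} + v_{8} = 0  ⇒ sig = [5:]

Sorted signature multiset PRS(X):
[[2:], [2:1,1,1], [2:1,1,1], [2:1,1,2,2], [3:1], [3:1], [4:1], [4:1], [5:]]


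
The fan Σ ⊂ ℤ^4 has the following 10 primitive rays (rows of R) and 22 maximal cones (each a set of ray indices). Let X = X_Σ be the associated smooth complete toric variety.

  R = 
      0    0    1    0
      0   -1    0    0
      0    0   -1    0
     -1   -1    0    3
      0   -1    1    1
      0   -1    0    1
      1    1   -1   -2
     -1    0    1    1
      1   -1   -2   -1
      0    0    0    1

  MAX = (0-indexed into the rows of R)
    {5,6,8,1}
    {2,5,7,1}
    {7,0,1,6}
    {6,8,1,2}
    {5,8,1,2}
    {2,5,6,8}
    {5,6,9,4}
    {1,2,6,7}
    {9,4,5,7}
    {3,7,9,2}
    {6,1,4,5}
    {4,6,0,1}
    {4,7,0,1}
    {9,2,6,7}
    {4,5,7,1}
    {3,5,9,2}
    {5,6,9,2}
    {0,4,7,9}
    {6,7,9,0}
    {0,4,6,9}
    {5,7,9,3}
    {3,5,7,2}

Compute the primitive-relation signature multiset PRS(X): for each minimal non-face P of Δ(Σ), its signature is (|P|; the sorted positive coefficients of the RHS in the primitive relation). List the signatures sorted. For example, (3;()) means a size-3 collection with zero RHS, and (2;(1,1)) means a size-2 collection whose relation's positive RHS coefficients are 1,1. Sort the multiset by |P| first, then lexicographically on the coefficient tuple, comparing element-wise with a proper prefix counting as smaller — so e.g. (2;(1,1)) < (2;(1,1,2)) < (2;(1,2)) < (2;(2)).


17 minimal non-faces of Δ(Σ) (on 10 rays):

  • {0,2}:  v_{0} + v_{2} = 0  ⟹  sig = (2;())
  • {0,5}:  v_{0} + v_{5} = v_{4}  ⟹  sig = (2;(1))
  • {1,9}:  v_{1} + v_{9} = v_{5}  ⟹  sig = (2;(1))
  • {2,4}:  v_{2} + v_{4} = v_{5}  ⟹  sig = (2;(1))
  • {3,6}:  v_{3} + v_{6} = v_{2} + v_{9}  ⟹  sig = (2;(1,1))
  • {7,8}:  v_{7} + v_{8} = v_{1} + v_{2}  ⟹  sig = (2;(1,1))
  • {0,3}:  v_{0} + v_{3} = v_{5} + v_{7} + v_{9}  ⟹  sig = (2;(1,1,1))
  • {0,8}:  v_{0} + v_{8} = v_{1} + v_{5} + v_{6}  ⟹  sig = (2;(1,1,1))
  • {1,3}:  v_{1} + v_{3} = v_{2} + 2·v_{5} + v_{7}  ⟹  sig = (2;(1,1,2))
  • {3,4}:  v_{3} + v_{4} = 2·v_{5} + v_{7} + v_{9}  ⟹  sig = (2;(1,1,2))
  • {4,8}:  v_{4} + v_{8} = v_{1} + 2·v_{5} + v_{6}  ⟹  sig = (2;(1,1,2))
  • {8,9}:  v_{8} + v_{9} = v_{2} + 2·v_{5} + v_{6}  ⟹  sig = (2;(1,1,2))
  • {3,8}:  v_{3} + v_{8} = 2·v_{2} + 2·v_{5}  ⟹  sig = (2;(2,2))
  • {5,6,7}:  v_{5} + v_{6} + v_{7} = 0  ⟹  sig = (3;())
  • {4,6,7}:  v_{4} + v_{6} + v_{7} = v_{0}  ⟹  sig = (3;(1))
  • {1,2,5,6}:  v_{1} + v_{2} + v_{5} + v_{6} = v_{8}  ⟹  sig = (4;(1))
  • {2,5,7,9}:  v_{2} + v_{5} + v_{7} + v_{9} = v_{3}  ⟹  sig = (4;(1))

Hence PRS(X_Σ) =
    (2;())
    (2;(1))
    (2;(1))
    (2;(1))
    (2;(1,1))
    (2;(1,1))
    (2;(1,1,1))
    (2;(1,1,1))
    (2;(1,1,2))
    (2;(1,1,2))
    (2;(1,1,2))
    (2;(1,1,2))
    (2;(2,2))
    (3;())
    (3;(1))
    (4;(1))
    (4;(1))


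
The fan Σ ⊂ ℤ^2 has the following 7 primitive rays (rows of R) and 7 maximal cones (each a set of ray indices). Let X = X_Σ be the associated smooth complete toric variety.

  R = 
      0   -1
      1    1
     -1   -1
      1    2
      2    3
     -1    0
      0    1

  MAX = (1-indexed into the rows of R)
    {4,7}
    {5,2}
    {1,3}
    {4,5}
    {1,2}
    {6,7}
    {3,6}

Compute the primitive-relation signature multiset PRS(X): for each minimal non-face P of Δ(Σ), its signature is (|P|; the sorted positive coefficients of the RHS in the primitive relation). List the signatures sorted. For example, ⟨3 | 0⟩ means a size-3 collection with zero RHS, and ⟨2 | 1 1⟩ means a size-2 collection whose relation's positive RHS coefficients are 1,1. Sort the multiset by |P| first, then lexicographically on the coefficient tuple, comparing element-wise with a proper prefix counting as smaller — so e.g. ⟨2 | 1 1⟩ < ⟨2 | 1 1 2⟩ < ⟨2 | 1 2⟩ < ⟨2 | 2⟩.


Σ has 14 primitive collections:

  P = {1,7}:  v_{1} + v_{7} = 0 — sig = ⟨2 | 0⟩
  P = {2,3}:  v_{2} + v_{3} = 0 — sig = ⟨2 | 0⟩
  P = {1,4}:  v_{1} + v_{4} = v_{2} — sig = ⟨2 | 1⟩
  P = {1,6}:  v_{1} + v_{6} = v_{3} — sig = ⟨2 | 1⟩
  P = {2,4}:  v_{2} + v_{4} = v_{5} — sig = ⟨2 | 1⟩
  P = {2,6}:  v_{2} + v_{6} = v_{7} — sig = ⟨2 | 1⟩
  P = {2,7}:  v_{2} + v_{7} = v_{4} — sig = ⟨2 | 1⟩
  P = {3,4}:  v_{3} + v_{4} = v_{7} — sig = ⟨2 | 1⟩
  P = {3,5}:  v_{3} + v_{5} = v_{4} — sig = ⟨2 | 1⟩
  P = {3,7}:  v_{3} + v_{7} = v_{6} — sig = ⟨2 | 1⟩
  P = {5,6}:  v_{5} + v_{6} = v_{4} + v_{7} — sig = ⟨2 | 1 1⟩
  P = {1,5}:  v_{1} + v_{5} = 2·v_{2} — sig = ⟨2 | 2⟩
  P = {4,6}:  v_{4} + v_{6} = 2·v_{7} — sig = ⟨2 | 2⟩
  P = {5,7}:  v_{5} + v_{7} = 2·v_{4} — sig = ⟨2 | 2⟩

Sorted signature multiset PRS(X):
    ⟨2 | 0⟩
    ⟨2 | 0⟩
    ⟨2 | 1⟩
    ⟨2 | 1⟩
    ⟨2 | 1⟩
    ⟨2 | 1⟩
    ⟨2 | 1⟩
    ⟨2 | 1⟩
    ⟨2 | 1⟩
    ⟨2 | 1⟩
    ⟨2 | 1 1⟩
    ⟨2 | 2⟩
    ⟨2 | 2⟩
    ⟨2 | 2⟩


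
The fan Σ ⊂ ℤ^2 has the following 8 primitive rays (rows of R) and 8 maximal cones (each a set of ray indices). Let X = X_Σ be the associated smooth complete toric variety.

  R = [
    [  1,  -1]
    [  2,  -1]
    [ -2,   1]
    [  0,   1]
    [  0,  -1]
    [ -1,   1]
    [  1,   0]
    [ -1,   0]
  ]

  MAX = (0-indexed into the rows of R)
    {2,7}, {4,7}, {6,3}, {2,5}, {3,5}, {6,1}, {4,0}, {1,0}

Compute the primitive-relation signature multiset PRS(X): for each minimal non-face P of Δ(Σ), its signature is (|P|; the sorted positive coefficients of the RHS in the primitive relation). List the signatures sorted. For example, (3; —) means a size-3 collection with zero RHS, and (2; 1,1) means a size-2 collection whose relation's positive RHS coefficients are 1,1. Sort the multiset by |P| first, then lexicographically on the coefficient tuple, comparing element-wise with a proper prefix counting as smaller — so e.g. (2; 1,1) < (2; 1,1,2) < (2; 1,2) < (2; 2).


20 minimal non-faces of Δ(Σ) (on 8 rays):

  P={0,5}:  v_{0} + v_{5} = 0 — sig = (2; —)
  P={1,2}:  v_{1} + v_{2} = 0 — sig = (2; —)
  P={3,4}:  v_{3} + v_{4} = 0 — sig = (2; —)
  P={6,7}:  v_{6} + v_{7} = 0 — sig = (2; —)
  P={0,2}:  v_{0} + v_{2} = v_{7} — sig = (2; 1)
  P={0,3}:  v_{0} + v_{3} = v_{6} — sig = (2; 1)
  P={0,6}:  v_{0} + v_{6} = v_{1} — sig = (2; 1)
  P={0,7}:  v_{0} + v_{7} = v_{4} — sig = (2; 1)
  P={1,5}:  v_{1} + v_{5} = v_{6} — sig = (2; 1)
  P={1,7}:  v_{1} + v_{7} = v_{0} — sig = (2; 1)
  P={2,6}:  v_{2} + v_{6} = v_{5} — sig = (2; 1)
  P={3,7}:  v_{3} + v_{7} = v_{5} — sig = (2; 1)
  P={4,5}:  v_{4} + v_{5} = v_{7} — sig = (2; 1)
  P={4,6}:  v_{4} + v_{6} = v_{0} — sig = (2; 1)
  P={5,6}:  v_{5} + v_{6} = v_{3} — sig = (2; 1)
  P={5,7}:  v_{5} + v_{7} = v_{2} — sig = (2; 1)
  P={1,3}:  v_{1} + v_{3} = 2·v_{6} — sig = (2; 2)
  P={1,4}:  v_{1} + v_{4} = 2·v_{0} — sig = (2; 2)
  P={2,3}:  v_{2} + v_{3} = 2·v_{5} — sig = (2; 2)
  P={2,4}:  v_{2} + v_{4} = 2·v_{7} — sig = (2; 2)

so the primitive-relation signature multiset is
{ (2; —) ×4,  (2; 1) ×12,  (2; 2) ×4 }


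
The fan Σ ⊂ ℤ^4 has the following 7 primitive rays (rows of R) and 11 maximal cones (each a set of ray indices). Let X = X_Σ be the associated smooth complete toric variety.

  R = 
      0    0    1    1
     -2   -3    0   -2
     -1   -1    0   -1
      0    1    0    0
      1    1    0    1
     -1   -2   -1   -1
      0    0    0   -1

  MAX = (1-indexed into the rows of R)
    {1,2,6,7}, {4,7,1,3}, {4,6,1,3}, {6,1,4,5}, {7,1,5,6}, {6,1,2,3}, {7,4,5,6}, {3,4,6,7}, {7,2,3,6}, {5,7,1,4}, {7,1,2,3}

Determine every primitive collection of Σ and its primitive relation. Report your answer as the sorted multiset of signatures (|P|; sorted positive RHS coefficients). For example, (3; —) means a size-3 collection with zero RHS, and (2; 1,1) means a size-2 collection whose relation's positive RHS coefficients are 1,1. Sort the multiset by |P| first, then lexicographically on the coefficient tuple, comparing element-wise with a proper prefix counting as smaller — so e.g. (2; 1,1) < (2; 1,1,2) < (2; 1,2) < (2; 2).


Δ(Σ) — 7 vertices, 5 min non-faces:

  P={3,5}:  v_{3} + v_{5} = 0  ⇒ sig = (2; —)
  P={2,5}:  v_{2} + v_{5} = v_{1} + v_{6} + v_{7}  ⇒ sig = (2; 1,1,1)
  P={2,4}:  v_{2} + v_{4} = 2·v_{3}  ⇒ sig = (2; 2)
  P={1,3,6,7}:  v_{1} + v_{3} + v_{6} + v_{7} = v_{2}  ⇒ sig = (4; 1)
  P={1,4,6,7}:  v_{1} + v_{4} + v_{6} + v_{7} = v_{3}  ⇒ sig = (4; 1)

Hence PRS(X_Σ) =
[(2; —), (2; 1,1,1), (2; 2), (4; 1), (4; 1)]


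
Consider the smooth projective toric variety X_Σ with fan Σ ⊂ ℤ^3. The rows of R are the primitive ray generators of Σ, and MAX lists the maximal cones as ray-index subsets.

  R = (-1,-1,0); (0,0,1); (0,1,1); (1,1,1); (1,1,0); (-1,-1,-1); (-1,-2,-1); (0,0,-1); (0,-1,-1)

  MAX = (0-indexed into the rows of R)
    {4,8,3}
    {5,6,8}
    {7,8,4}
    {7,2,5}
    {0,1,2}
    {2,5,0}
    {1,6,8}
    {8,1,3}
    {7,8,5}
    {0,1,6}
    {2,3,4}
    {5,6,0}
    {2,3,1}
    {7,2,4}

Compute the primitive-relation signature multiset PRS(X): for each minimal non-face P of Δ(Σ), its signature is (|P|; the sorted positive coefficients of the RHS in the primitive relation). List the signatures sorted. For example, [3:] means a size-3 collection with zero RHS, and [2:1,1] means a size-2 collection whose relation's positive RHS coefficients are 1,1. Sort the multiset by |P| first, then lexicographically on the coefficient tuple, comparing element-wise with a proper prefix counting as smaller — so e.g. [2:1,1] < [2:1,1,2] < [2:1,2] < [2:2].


The 15 primitive collections of Σ (r=9, n=3):

  P = {0,4}:  v_{0} + v_{4} = 0  ⇒ sig = [2:]
  P = {1,7}:  v_{1} + v_{7} = 0  ⇒ sig = [2:]
  P = {2,8}:  v_{2} + v_{8} = 0  ⇒ sig = [2:]
  P = {3,5}:  v_{3} + v_{5} = 0  ⇒ sig = [2:]
  P = {0,3}:  v_{0} + v_{3} = v_{1}  ⇒ sig = [2:1]
  P = {0,7}:  v_{0} + v_{7} = v_{5}  ⇒ sig = [2:1]
  P = {0,8}:  v_{0} + v_{8} = v_{6}  ⇒ sig = [2:1]
  P = {1,4}:  v_{1} + v_{4} = v_{3}  ⇒ sig = [2:1]
  P = {1,5}:  v_{1} + v_{5} = v_{0}  ⇒ sig = [2:1]
  P = {2,6}:  v_{2} + v_{6} = v_{0}  ⇒ sig = [2:1]
  P = {3,7}:  v_{3} + v_{7} = v_{4}  ⇒ sig = [2:1]
  P = {4,5}:  v_{4} + v_{5} = v_{7}  ⇒ sig = [2:1]
  P = {4,6}:  v_{4} + v_{6} = v_{8}  ⇒ sig = [2:1]
  P = {3,6}:  v_{3} + v_{6} = v_{1} + v_{8}  ⇒ sig = [2:1,1]
  P = {6,7}:  v_{6} + v_{7} = v_{5} + v_{8}  ⇒ sig = [2:1,1]

Sorted signature multiset PRS(X):
    |P|=2: 15 collections, coeffs (), (), (), (), (1), (1), (1), (1), (1), (1), (1), (1), (1), (1,1), (1,1)


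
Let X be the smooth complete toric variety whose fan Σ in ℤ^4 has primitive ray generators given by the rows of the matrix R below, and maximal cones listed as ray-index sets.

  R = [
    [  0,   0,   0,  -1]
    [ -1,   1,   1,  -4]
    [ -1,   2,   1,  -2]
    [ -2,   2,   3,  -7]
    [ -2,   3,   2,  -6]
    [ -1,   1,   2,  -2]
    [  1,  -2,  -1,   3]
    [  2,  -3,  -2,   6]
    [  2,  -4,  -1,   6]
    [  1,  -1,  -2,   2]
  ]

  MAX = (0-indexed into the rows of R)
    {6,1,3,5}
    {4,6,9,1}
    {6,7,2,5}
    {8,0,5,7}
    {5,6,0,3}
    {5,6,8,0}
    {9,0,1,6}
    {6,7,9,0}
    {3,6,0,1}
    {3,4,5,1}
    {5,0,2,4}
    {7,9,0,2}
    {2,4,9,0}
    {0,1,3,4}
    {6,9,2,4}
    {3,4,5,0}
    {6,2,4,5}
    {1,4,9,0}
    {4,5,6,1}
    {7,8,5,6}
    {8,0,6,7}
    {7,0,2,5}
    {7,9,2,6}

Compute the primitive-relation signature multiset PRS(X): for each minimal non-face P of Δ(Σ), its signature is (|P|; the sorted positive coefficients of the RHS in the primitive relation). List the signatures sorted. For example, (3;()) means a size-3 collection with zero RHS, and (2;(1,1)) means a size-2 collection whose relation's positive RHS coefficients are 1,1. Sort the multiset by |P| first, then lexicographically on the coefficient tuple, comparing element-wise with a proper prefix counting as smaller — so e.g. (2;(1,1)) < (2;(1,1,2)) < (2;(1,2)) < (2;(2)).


The 17 primitive collections of Σ (r=10, n=4):

  P={4,7}:  v_{4} + v_{7} = 0  ⇒ sig = (2;())
  P={5,9}:  v_{5} + v_{9} = 0  ⇒ sig = (2;())
  P={1,2}:  v_{1} + v_{2} = v_{4}  ⇒ sig = (2;(1))
  P={1,7}:  v_{1} + v_{7} = v_{0} + v_{6}  ⇒ sig = (2;(1,1))
  P={2,8}:  v_{2} + v_{8} = v_{5} + v_{7}  ⇒ sig = (2;(1,1))
  P={3,9}:  v_{3} + v_{9} = v_{0} + v_{1}  ⇒ sig = (2;(1,1))
  P={2,3}:  v_{2} + v_{3} = v_{0} + v_{4} + v_{5}  ⇒ sig = (2;(1,1,1))
  P={4,8}:  v_{4} + v_{8} = v_{0} + v_{5} + v_{6}  ⇒ sig = (2;(1,1,1))
  P={8,9}:  v_{8} + v_{9} = v_{0} + v_{6} + v_{7}  ⇒ sig = (2;(1,1,1))
  P={3,7}:  v_{3} + v_{7} = 2·v_{0} + v_{5} + v_{6}  ⇒ sig = (2;(1,1,2))
  P={1,8}:  v_{1} + v_{8} = 2·v_{0} + v_{5} + 2·v_{6}  ⇒ sig = (2;(1,2,2))
  P={3,8}:  v_{3} + v_{8} = 3·v_{0} + 2·v_{5} + 2·v_{6}  ⇒ sig = (2;(2,2,3))
  P={0,2,6}:  v_{0} + v_{2} + v_{6} = 0  ⇒ sig = (3;())
  P={0,1,5}:  v_{0} + v_{1} + v_{5} = v_{3}  ⇒ sig = (3;(1))
  P={0,4,6}:  v_{0} + v_{4} + v_{6} = v_{1}  ⇒ sig = (3;(1))
  P={3,4,6}:  v_{3} + v_{4} + v_{6} = 2·v_{1} + v_{5}  ⇒ sig = (3;(1,2))
  P={0,5,6,7}:  v_{0} + v_{5} + v_{6} + v_{7} = v_{8}  ⇒ sig = (4;(1))

Signatures (|P|; sorted positive RHS coefficients), sorted:
{ (2;()) ×2,  (2;(1)),  (2;(1,1)) ×3,  (2;(1,1,1)) ×3,  (2;(1,1,2)),  (2;(1,2,2)),  (2;(2,2,3)),  (3;()),  (3;(1)) ×2,  (3;(1,2)),  (4;(1)) }


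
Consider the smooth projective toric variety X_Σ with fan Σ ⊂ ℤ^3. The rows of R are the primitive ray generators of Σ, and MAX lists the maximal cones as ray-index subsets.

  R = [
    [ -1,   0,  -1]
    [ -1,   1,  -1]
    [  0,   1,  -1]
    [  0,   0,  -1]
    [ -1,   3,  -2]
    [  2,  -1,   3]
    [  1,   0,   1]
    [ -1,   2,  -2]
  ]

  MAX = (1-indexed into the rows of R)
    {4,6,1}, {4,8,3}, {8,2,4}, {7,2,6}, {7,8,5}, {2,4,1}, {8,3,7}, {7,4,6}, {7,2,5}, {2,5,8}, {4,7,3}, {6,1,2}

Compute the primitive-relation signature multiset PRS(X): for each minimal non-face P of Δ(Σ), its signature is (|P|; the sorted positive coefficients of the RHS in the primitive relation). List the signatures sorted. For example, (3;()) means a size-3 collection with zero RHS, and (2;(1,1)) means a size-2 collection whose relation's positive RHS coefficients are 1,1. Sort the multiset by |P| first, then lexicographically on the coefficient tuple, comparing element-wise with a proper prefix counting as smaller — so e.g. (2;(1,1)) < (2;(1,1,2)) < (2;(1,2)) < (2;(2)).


Minimal non-faces — 14 found among 8 rays, 12 max cones:

  P={1,7}:  v_{1} + v_{7} = 0 — sig = (2;())
  P={2,3}:  v_{2} + v_{3} = v_{8} — sig = (2;(1))
  P={1,3}:  v_{1} + v_{3} = v_{2} + v_{4} — sig = (2;(1,1))
  P={1,5}:  v_{1} + v_{5} = v_{2} + v_{8} — sig = (2;(1,1))
  P={4,5}:  v_{4} + v_{5} = v_{3} + v_{8} — sig = (2;(1,1))
  P={1,8}:  v_{1} + v_{8} = 2·v_{2} + v_{4} — sig = (2;(1,2))
  P={3,5}:  v_{3} + v_{5} = v_{7} + 2·v_{8} — sig = (2;(1,2))
  P={6,8}:  v_{6} + v_{8} = v_{2} + 2·v_{7} — sig = (2;(1,2))
  P={3,6}:  v_{3} + v_{6} = 2·v_{7} — sig = (2;(2))
  P={5,6}:  v_{5} + v_{6} = 2·v_{2} + 3·v_{7} — sig = (2;(2,3))
  P={2,4,6}:  v_{2} + v_{4} + v_{6} = v_{7} — sig = (3;(1))
  P={2,4,7}:  v_{2} + v_{4} + v_{7} = v_{3} — sig = (3;(1))
  P={2,7,8}:  v_{2} + v_{7} + v_{8} = v_{5} — sig = (3;(1))
  P={4,7,8}:  v_{4} + v_{7} + v_{8} = 2·v_{3} — sig = (3;(2))

Sorted signature multiset PRS(X):
[(2;()), (2;(1)), (2;(1,1)), (2;(1,1)), (2;(1,1)), (2;(1,2)), (2;(1,2)), (2;(1,2)), (2;(2)), (2;(2,3)), (3;(1)), (3;(1)), (3;(1)), (3;(2))]


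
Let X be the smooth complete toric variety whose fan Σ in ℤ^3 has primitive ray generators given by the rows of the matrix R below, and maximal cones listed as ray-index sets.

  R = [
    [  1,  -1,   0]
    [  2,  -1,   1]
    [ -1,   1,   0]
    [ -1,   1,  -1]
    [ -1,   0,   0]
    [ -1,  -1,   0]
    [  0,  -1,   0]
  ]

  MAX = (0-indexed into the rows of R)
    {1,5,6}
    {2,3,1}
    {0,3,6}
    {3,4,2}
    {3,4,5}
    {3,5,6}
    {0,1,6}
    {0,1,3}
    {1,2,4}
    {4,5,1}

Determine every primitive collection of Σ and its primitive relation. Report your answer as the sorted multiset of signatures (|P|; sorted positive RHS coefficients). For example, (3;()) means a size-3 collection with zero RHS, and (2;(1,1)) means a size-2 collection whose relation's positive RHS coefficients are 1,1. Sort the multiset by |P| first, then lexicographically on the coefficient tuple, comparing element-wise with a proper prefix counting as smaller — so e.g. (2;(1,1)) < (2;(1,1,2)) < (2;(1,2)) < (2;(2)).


Δ(Σ) — 7 vertices, 9 min non-faces:

  P={0,2}:  v_{0} + v_{2} = 0  →  sig = (2;())
  P={0,4}:  v_{0} + v_{4} = v_{6}  →  sig = (2;(1))
  P={2,6}:  v_{2} + v_{6} = v_{4}  →  sig = (2;(1))
  P={4,6}:  v_{4} + v_{6} = v_{5}  →  sig = (2;(1))
  P={0,5}:  v_{0} + v_{5} = 2·v_{6}  →  sig = (2;(2))
  P={2,5}:  v_{2} + v_{5} = 2·v_{4}  →  sig = (2;(2))
  P={1,3,4}:  v_{1} + v_{3} + v_{4} = 0  →  sig = (3;())
  P={1,3,5}:  v_{1} + v_{3} + v_{5} = v_{6}  →  sig = (3;(1))
  P={1,3,6}:  v_{1} + v_{3} + v_{6} = v_{0}  →  sig = (3;(1))

Signatures (|P|; sorted positive RHS coefficients), sorted:
    |P|=2: 6 collections, coeffs (), (1), (1), (1), (2), (2)
    |P|=3: 3 collections, coeffs (), (1), (1)


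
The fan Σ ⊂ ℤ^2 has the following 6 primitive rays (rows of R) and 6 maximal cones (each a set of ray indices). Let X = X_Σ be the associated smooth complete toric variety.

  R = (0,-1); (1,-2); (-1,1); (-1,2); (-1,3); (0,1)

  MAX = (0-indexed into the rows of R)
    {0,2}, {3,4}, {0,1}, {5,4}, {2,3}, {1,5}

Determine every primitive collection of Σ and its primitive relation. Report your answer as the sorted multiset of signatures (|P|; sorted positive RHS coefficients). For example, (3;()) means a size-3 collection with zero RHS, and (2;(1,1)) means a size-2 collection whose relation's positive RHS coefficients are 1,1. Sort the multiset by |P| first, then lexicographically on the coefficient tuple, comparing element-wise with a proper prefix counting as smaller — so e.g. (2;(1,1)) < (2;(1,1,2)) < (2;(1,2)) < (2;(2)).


|primitive collections| = 9. Relations:

  P={0,5}:  v_{0} + v_{5} = 0  ⟹  sig = (2;())
  P={1,3}:  v_{1} + v_{3} = 0  ⟹  sig = (2;())
  P={0,3}:  v_{0} + v_{3} = v_{2}  ⟹  sig = (2;(1))
  P={0,4}:  v_{0} + v_{4} = v_{3}  ⟹  sig = (2;(1))
  P={1,2}:  v_{1} + v_{2} = v_{0}  ⟹  sig = (2;(1))
  P={1,4}:  v_{1} + v_{4} = v_{5}  ⟹  sig = (2;(1))
  P={2,5}:  v_{2} + v_{5} = v_{3}  ⟹  sig = (2;(1))
  P={3,5}:  v_{3} + v_{5} = v_{4}  ⟹  sig = (2;(1))
  P={2,4}:  v_{2} + v_{4} = 2·v_{3}  ⟹  sig = (2;(2))

Sorted signature multiset PRS(X):
[(2;()), (2;()), (2;(1)), (2;(1)), (2;(1)), (2;(1)), (2;(1)), (2;(1)), (2;(2))]
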